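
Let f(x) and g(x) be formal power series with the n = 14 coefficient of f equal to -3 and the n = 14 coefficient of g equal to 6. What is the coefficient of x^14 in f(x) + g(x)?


Addition of formal power series is termwise.
The coefficient of x^14 in f + g = -3 + 6
= 3

3


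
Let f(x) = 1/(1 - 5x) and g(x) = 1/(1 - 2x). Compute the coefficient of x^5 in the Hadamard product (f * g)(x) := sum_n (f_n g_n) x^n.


f has coefficients f_k = 5^k and g has coefficients g_k = 2^k, so the Hadamard product has coefficient (f*g)_k = 5^k * 2^k = 10^k.
For k = 5: 10^5 = 100000.

100000


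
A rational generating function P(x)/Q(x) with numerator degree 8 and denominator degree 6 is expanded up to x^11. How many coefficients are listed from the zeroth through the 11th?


Expanding up to x^11 gives the coefficients for x^0, x^1, ..., x^11.
That is 11 + 1 = 12 coefficients in total.

12


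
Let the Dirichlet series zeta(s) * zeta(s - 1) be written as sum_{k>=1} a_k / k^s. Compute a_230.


Convolution gives a_k = sum_{d | k} d * 1 = sum_{d | k} d = sigma(k), the sum of positive divisors of k.
For k = 230, the divisors are 1, 2, 5, 10, 23, 46, 115, 230, so
sigma(230) = 1 + 2 + 5 + 10 + 23 + 46 + 115 + 230 = 432.

432


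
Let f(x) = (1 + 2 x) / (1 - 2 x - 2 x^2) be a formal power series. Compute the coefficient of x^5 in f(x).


Write f(x) = sum_{k>=0} a_k x^k. Multiplying both sides by 1 - 2 x - 2 x^2 gives
(1 - 2 x - 2 x^2) sum_{k>=0} a_k x^k = 1 + 2 x.
Matching coefficients:
 x^0: a_0 = 1
 x^1: a_1 - 2 a_0 = 2  =>  a_1 = 2*1 + 2 = 4
 x^k (k >= 2): a_k = 2 a_{k-1} + 2 a_{k-2}.
Iterating: a_2 = 10, a_3 = 28, a_4 = 76, a_5 = 208.
So the coefficient of x^5 is 208.

208


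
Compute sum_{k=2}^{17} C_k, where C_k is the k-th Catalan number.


C_2 through C_17: 2, 5, 14, 42, 132, 429, 1430, 4862, 16796, 58786, 208012, 742900, 2674440, 9694845, 35357670, 129644790
Sum = 2 + 5 + 14 + 42 + 132 + 429 + 1430 + 4862 + 16796 + 58786 + 208012 + 742900 + 2674440 + 9694845 + 35357670 + 129644790
= 178405155

178405155


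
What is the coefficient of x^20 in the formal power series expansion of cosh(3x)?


The Maclaurin series is cosh(t) = sum_{m>=0} t^(2m) / (2m)!, so substituting t = 3x, only even powers of x are nonzero, with coefficient of x^(2m) equal to 3^(2m) / (2m)!.
For x^20 the coefficient is 3^20/20! = 3486784401/2432902008176640000 = 531441/370812682240000.

531441/370812682240000


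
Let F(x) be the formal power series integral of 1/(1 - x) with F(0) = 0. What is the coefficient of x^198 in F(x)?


1/(1 - x) = sum_{k>=0} x^k. Integrating termwise and using F(0) = 0 gives
F(x) = sum_{k>=0} x^(k+1) / (k+1) = sum_{m>=1} x^m / m = -ln(1 - x).
So the coefficient of x^198 is 1/198 = 1/198.

1/198


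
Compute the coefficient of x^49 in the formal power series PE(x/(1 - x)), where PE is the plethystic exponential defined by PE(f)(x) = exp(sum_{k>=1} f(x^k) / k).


For f(x) = x/(1 - x) we have
sum_{k>=1} f(x^k) / k = sum_{k>=1} (1/k) * x^k / (1 - x^k) = sum_{k, m >= 1} x^(k m) / k,
which after exponentiating simplifies to
PE(x/(1 - x)) = prod_{k>=1} 1 / (1 - x^k).
This is the generating function for the partition function p(n), so the coefficient of x^49 is p(49).
Computing p(49) by dynamic programming over parts 1, 2, ..., 49: p(49) = 173525.

173525


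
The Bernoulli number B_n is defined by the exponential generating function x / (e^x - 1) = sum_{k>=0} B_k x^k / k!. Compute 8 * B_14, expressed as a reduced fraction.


Bernoulli numbers can also be computed recursively via B_0 = 1 and sum_{j=0}^{m} C(m+1, j) B_j = 0 for m >= 1. Odd-index Bernoulli numbers vanish for k >= 3.
Computing B_14 = 7/6, so 8 * B_14 = 8 * 7/6 = 28/3.

28/3


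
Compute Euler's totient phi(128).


phi(n) counts integers in [1, n] coprime to n. Using the multiplicative formula phi(n) = n * prod_{p | n} (1 - 1/p):
128 = 2^7, so
phi(128) = 128 * (1 - 1/2) = 64.

64


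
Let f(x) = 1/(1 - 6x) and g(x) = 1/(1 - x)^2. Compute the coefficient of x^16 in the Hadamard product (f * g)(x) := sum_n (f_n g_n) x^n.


f has coefficients f_k = 6^k. For g = 1/(1 - x)^2 the coefficient is g_k = C(k + 1, 1) = k + 1. The Hadamard coefficient is (f * g)_k = 6^k * (k + 1).
For k = 16: 6^16 * 17 = 2821109907456 * 17 = 47958868426752.

47958868426752


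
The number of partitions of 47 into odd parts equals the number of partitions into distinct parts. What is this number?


Computing partitions of 47 into odd parts (1, 3, 5, ...):
Using the generating function prod_{k>=0} 1/(1-x^(2k+1)),
the count is 2590

2590


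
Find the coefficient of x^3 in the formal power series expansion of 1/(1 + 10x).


Write 1/(1 + c x) = 1/(1 - (-c) x) and apply the geometric-series identity
1/(1 - y) = sum_{k>=0} y^k to get 1/(1 + c x) = sum_{k>=0} (-c)^k x^k.
So the coefficient of x^k is (-c)^k = (-1)^k * c^k.
Here c = 10 and k = 3:
(-10)^3 = -1 * 1000 = -1000

-1000


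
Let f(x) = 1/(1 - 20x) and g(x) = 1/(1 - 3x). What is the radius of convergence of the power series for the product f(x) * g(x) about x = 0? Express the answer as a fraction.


The radius of 1/(1 - 20x) is 1/20 (nearest singularity at x = 1/20), and the radius of 1/(1 - 3x) is 1/3.
The product f(x)*g(x) = 1/((1 - 20x)(1 - 3x)) has singularities at both 1/20 and 1/3, so its radius of convergence is the distance to the nearest one:
min(1/20, 1/3) = 1/20.

1/20


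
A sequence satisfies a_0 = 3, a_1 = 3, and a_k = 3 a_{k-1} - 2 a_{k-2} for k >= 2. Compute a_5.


The characteristic equation is t^2 - 3 t + 2 = 0, with roots r_1 = 2 and r_2 = 1 (so c_1 = r_1 + r_2, c_2 = -r_1 r_2 as required).
One can use the closed form a_n = A r_1^n + B r_2^n, but direct iteration is more reliable:
a_0 = 3, a_1 = 3, a_2 = 3, a_3 = 3, a_4 = 3, a_5 = 3.
So a_5 = 3.

3


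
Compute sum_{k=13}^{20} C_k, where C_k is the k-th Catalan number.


C_13 through C_20: 742900, 2674440, 9694845, 35357670, 129644790, 477638700, 1767263190, 6564120420
Sum = 742900 + 2674440 + 9694845 + 35357670 + 129644790 + 477638700 + 1767263190 + 6564120420
= 8987136955

8987136955


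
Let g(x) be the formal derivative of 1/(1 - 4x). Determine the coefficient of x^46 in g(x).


Differentiate termwise: d/dx sum_{k>=0} 4^k x^k = sum_{k>=1} k 4^k x^(k-1) = sum_{j>=0} (j+1) 4^(j+1) x^j.
Equivalently, d/dx [1/(1 - 4x)] = 4/(1 - 4x)^2.
For j = 46: 47 * 4^47 = 47 * 19807040628566084398385987584 = 930930909542605966724141416448.

930930909542605966724141416448


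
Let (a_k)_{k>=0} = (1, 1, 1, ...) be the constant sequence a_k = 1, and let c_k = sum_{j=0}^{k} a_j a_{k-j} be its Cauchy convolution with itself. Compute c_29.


Since a_j = 1 for all j >= 0, the convolution sum becomes
c_k = sum_{j=0}^{k} 1 * 1 = 1 * (k + 1).
Equivalently, the generating function of (a_k) is 1/(1 - x) and its square is 1/(1 - x)^2 = sum_{k>=0} 1(k + 1) x^k.
For k = 29: 1 * 30 = 30.

30


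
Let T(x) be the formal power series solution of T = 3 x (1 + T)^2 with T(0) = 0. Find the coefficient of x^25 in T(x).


Apply the Lagrange inversion formula: if T = 3 x * phi(T) with phi(t) = (1 + t)^2, then [x^n] T = 3^n * (1/n) [t^(n-1)] phi(t)^n = 3^n * (1/n) [t^(n-1)] (1 + t)^(2n) = 3^n * (1/n) C(2n, n-1).
Using the identity C(2n, n-1) = C(2n, n) * n / (n+1), the unscaled factor equals C(2n, n) / (n+1) = C_n, the n-th Catalan number.
For n = 25: C_25 = C(50, 25) / 26 = 126410606437752/26 = 4861946401452.
With the 3^25 = 847288609443 factor, the coefficient is 847288609443 * 4861946401452 = 4119471805672662916111236.

4119471805672662916111236


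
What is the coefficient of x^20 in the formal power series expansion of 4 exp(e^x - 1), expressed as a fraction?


exp(e^x - 1) is the exponential generating function for the Bell numbers Bell_k: exp(e^x - 1) = sum_{k>=0} Bell_k x^k / k!.
So the coefficient of x^20 in 4 exp(e^x - 1) is 4 Bell_20 / 20!.
Computing: Bell_20 = 51724158235372 and 20! = 2432902008176640000, giving
4 * 51724158235372/2432902008176640000 = 263898766507/3103191336960000.

263898766507/3103191336960000


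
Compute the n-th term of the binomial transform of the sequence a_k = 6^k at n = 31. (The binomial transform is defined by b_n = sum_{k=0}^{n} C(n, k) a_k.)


With a_k = 6^k, b_n = sum_{k=0}^{n} C(n, k) 6^k = (1 + 6)^n by the binomial theorem.
For n = 31: (1 + 6)^31 = 7^31 = 157775382034845806615042743.

157775382034845806615042743


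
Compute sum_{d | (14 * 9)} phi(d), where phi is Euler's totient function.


First, 14 * 9 = 126. One classical identity is sum_{d | n} phi(d) = n (each k in [1, n] has a unique gcd with n, and among the k's with gcd(k, n) = n/d there are phi(d) of them). So the sum equals 126. We also verify directly:
Divisors of 126: 1, 2, 3, 6, 7, 9, 14, 18, 21, 42, 63, 126.
phi values: 1, 1, 2, 2, 6, 6, 6, 6, 12, 12, 36, 36.
Sum = 126.

126


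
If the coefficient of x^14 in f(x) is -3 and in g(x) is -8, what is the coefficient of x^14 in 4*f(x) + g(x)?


Scalar multiplication scales coefficients: 4 * -3 = -12.
Then add the g coefficient: -12 + -8
= -20

-20


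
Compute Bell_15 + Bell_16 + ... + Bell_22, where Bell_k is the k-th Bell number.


Recall Bell_k counts set partitions of a k-set (with Bell_0 = 1 by convention).
Bell_15 through Bell_22: 1382958545, 10480142147, 82864869804, 682076806159, 5832742205057, 51724158235372, 474869816156751, 4506715738447323
Sum = 1382958545 + 10480142147 + 82864869804 + 682076806159 + 5832742205057 + 51724158235372 + 474869816156751 + 4506715738447323 = 5039919259821158.

5039919259821158


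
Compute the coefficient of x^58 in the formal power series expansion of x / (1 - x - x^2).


Let f(x) = sum_{k>=0} a_k x^k. Multiplying f(x) * (1 - x - x^2) = x and matching coefficients gives a_0 = 0, a_1 = 1, and a_k = a_{k-1} + a_{k-2} for k >= 2. These are the Fibonacci numbers F_k.
Iterating from F_0 = 0, F_1 = 1:
F_0=0, F_1=1, F_2=1, F_3=2, F_4=3, F_5=5, F_6=8, F_7=13, F_8=21, F_9=34, ...
F_58 = 591286729879.

591286729879


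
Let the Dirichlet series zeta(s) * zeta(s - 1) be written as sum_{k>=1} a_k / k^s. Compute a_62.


Convolution gives a_k = sum_{d | k} d * 1 = sum_{d | k} d = sigma(k), the sum of positive divisors of k.
For k = 62, the divisors are 1, 2, 31, 62, so
sigma(62) = 1 + 2 + 31 + 62 = 96.

96


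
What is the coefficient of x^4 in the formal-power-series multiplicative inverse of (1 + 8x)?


The inverse is 1/(1 + 8x). Apply the geometric identity 1/(1 - y) = sum_{k>=0} y^k with y = -8x:
1/(1 + 8x) = sum_{k>=0} (-8)^k x^k.
So the coefficient of x^4 is (-8)^4 = 4096.

4096


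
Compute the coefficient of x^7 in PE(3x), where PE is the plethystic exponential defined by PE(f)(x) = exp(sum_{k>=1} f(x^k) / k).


With f(x) = 3x, the exponent is sum_{k>=1} 3 x^k / k = 3 * (-ln(1 - x)). Exponentiating:
PE(3x) = exp(-3 ln(1 - x)) = 1/(1 - x)^3.
By the negative binomial expansion, [x^n] 1/(1 - x)^3 = C(n + 2, 2).
For n = 7: C(9, 2) = 36.

36


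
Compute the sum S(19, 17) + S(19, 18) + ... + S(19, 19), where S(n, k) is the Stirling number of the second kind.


By definition, S(n, k) counts partitions of an n-set into exactly k nonempty blocks.
Computing row n = 19 for k = 17..19:
S(19, k): 12597, 171, 1
Sum = 12769.

12769


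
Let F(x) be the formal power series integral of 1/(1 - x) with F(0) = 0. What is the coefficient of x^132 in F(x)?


1/(1 - x) = sum_{k>=0} x^k. Integrating termwise and using F(0) = 0 gives
F(x) = sum_{k>=0} x^(k+1) / (k+1) = sum_{m>=1} x^m / m = -ln(1 - x).
So the coefficient of x^132 is 1/132 = 1/132.

1/132


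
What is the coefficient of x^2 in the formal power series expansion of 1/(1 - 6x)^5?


The general identity 1/(1 - c x)^r = sum_{k>=0} c^k C(k + r - 1, r - 1) x^k follows by substituting y = c x into 1/(1 - y)^r = sum_{k>=0} C(k + r - 1, r - 1) y^k.
For c = 6, r = 5, k = 2:
6^2 * C(6, 4) = 36 * 15 = 540.

540


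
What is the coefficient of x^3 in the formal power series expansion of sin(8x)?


The Maclaurin series is sin(t) = sum_{k>=0} (-1)^k t^(2k+1) / (2k+1)!, so substituting t = 8x, only odd powers of x are nonzero, with coefficient of x^(2k+1) equal to (-1)^k 8^(2k+1) / (2k+1)!.
Write 3 = 2*1 + 1, giving the coefficient (-1)^1 * 8^3 / 3! = -512/6 = -256/3.

-256/3


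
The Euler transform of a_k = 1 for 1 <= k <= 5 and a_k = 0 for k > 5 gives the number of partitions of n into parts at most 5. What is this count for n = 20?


Partitions of 20 into parts at most 5:
Using generating function (1-x)^(-1)(1-x^2)^(-1)...(1-x^5)^(-1),
the coefficient of x^20 = 192

192


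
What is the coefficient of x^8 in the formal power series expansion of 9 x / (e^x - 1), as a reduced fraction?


The exponential generating function for Bernoulli numbers is
x / (e^x - 1) = sum_{k>=0} B_k x^k / k!.
So the coefficient of x^8 in 9 x / (e^x - 1) is 9 B_8 / 8!.
Computing: B_8 = -1/30, 8! = 40320, giving
9 * -1/30 / 40320 = -1/134400.

-1/134400


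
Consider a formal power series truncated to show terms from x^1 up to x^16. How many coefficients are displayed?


From x^1 to x^16 inclusive, the count is 16 - 1 + 1 = 16.

16


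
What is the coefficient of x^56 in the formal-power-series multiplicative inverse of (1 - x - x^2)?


Let the inverse be f(x) = sum_{k>=0} a_k x^k. From f(x) * (1 - x - x^2) = 1 and matching coefficients:
 x^0: a_0 = 1.
 x^1: a_1 - a_0 = 0, so a_1 = 1.
 x^k (k >= 2): a_k - a_{k-1} - a_{k-2} = 0, i.e. a_k = a_{k-1} + a_{k-2}.
This is the Fibonacci-type recurrence shifted so that a_0 = a_1 = 1.
Iterating: a_0=1, a_1=1, a_2=2, a_3=3, a_4=5, a_5=8, a_6=13, a_7=21, a_8=34, a_9=55, ...
a_56 = 365435296162.

365435296162


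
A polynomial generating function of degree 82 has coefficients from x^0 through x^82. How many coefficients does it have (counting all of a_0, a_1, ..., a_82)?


A polynomial of degree 82 takes the form a_0 + a_1 x + ... + a_82 x^82.
The number of coefficients is 82 + 1 = 83.

83


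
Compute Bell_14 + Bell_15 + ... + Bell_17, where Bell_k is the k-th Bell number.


Recall Bell_k counts set partitions of a k-set (with Bell_0 = 1 by convention).
Bell_14 through Bell_17: 190899322, 1382958545, 10480142147, 82864869804
Sum = 190899322 + 1382958545 + 10480142147 + 82864869804 = 94918869818.

94918869818


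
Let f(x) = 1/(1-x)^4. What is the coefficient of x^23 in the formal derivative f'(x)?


Differentiate: d/dx [ 1/(1-x)^r ] = r / (1-x)^(r+1).
Here r = 4, so f'(x) = 4 / (1-x)^5.
The expansion of 1/(1-x)^(r+1) has coefficient of x^n equal to C(n+r, r).
So the coefficient of x^23 in f'(x) is
4 * C(27, 4) = 4 * 17550 = 70200

70200


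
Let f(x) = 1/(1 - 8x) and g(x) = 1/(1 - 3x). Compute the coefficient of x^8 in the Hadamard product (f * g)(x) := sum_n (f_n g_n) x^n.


f has coefficients f_k = 8^k and g has coefficients g_k = 3^k, so the Hadamard product has coefficient (f*g)_k = 8^k * 3^k = 24^k.
For k = 8: 24^8 = 110075314176.

110075314176


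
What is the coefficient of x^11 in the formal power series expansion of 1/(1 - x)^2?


The expansion 1/(1 - x)^r = sum_{k>=0} C(k + r - 1, r - 1) x^k follows from the multiset / negative-binomial theorem (or from repeated differentiation of the geometric series).
For r = 2 and k = 11:
C(12, 1) = 479001600 / (1 * 39916800) = 12.

12


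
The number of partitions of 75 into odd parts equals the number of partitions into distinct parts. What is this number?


Computing partitions of 75 into odd parts (1, 3, 5, ...):
Using the generating function prod_{k>=0} 1/(1-x^(2k+1)),
the count is 48446

48446


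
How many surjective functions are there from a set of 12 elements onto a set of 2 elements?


By inclusion-exclusion on which target elements are missed, the number of surjections from an n-set onto a k-set is
surj(n, k) = sum_{j=0}^{k} (-1)^j C(k, j) (k - j)^n.
Equivalently surj(n, k) = k! * S(n, k), where S(n, k) is the Stirling number of the second kind.
For n = 12, k = 2:
S(12, 2) = 2047, so
surj = 2! * 2047 = 2 * 2047 = 4094.

4094


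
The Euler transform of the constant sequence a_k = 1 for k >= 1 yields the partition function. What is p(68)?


The Euler transform converts the sequence a_k = 1 into the number of integer partitions.
Using the recurrence or dynamic programming:
p(68) = 3087735

3087735


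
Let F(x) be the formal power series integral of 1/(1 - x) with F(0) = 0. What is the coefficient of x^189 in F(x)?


1/(1 - x) = sum_{k>=0} x^k. Integrating termwise and using F(0) = 0 gives
F(x) = sum_{k>=0} x^(k+1) / (k+1) = sum_{m>=1} x^m / m = -ln(1 - x).
So the coefficient of x^189 is 1/189 = 1/189.

1/189


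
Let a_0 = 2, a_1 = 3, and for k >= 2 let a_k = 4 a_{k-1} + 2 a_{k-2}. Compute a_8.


Iterating the recurrence forward:
a_0 = 2
a_1 = 3
a_2 = 4*3 + 2*2 = 16
a_3 = 4*16 + 2*3 = 70
a_4 = 4*70 + 2*16 = 312
a_5 = 4*312 + 2*70 = 1388
a_6 = 4*1388 + 2*312 = 6176
a_7 = 4*6176 + 2*1388 = 27480
a_8 = 4*27480 + 2*6176 = 122272
So a_8 = 122272.

122272


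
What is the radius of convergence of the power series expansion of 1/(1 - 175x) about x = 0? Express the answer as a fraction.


Expanding 1/(1 - 175x) = sum_{k>=0} 175^k x^k, the series converges when |175x| < 1, i.e., |x| < 1/175.
So the radius of convergence is 1/175 = 1/175.

1/175


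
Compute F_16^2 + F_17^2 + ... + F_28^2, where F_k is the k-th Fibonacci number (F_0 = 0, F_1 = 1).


There is a standard identity sum_{k=0}^{N} F_k^2 = F_N * F_{N+1} (proved inductively from the telescoping relation F_k^2 = F_k F_{k+1} - F_{k-1} F_k). Then
sum_{k=16}^{28} F_k^2 = F_28 F_29 - F_15 F_16.
Computing: F_28 = 317811, F_29 = 514229, F_15 = 610, F_16 = 987.
Sum = 317811 * 514229 - 610 * 987 = 163427030649.

163427030649


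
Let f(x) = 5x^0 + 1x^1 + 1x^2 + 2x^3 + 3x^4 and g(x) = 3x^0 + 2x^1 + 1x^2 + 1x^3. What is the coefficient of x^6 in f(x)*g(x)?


Cauchy product at x^6:
2*1 + 3*1
= 5

5


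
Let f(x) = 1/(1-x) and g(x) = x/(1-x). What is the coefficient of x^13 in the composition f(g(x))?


First simplify the composition: f(g(x)) = 1/(1 - x/(1-x)) = (1-x)/((1-x) - x) = (1-x)/(1-2x).
Now extract the coefficient. Write (1-x)/(1-2x) = 1/(1-2x) - x/(1-2x).
The coefficient of x^n in 1/(1-2x) is 2^n, and in x/(1-2x) is 2^(n-1) (for n >= 1).
So the coefficient of x^13 is 2^13 - 2^12 = 8192 - 4096 = 4096.

4096


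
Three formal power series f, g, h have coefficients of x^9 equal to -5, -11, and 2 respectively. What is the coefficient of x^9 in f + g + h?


Series addition is componentwise:
-5 + -11 + 2
= -14

-14


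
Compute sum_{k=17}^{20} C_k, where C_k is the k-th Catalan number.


C_17 through C_20: 129644790, 477638700, 1767263190, 6564120420
Sum = 129644790 + 477638700 + 1767263190 + 6564120420
= 8938667100

8938667100


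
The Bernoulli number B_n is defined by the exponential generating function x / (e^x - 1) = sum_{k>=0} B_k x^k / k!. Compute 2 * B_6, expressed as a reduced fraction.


Bernoulli numbers can also be computed recursively via B_0 = 1 and sum_{j=0}^{m} C(m+1, j) B_j = 0 for m >= 1. Odd-index Bernoulli numbers vanish for k >= 3.
Computing B_6 = 1/42, so 2 * B_6 = 2 * 1/42 = 1/21.

1/21


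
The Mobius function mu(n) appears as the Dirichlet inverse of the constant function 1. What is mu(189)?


189 has a squared prime factor, so mu(189) = 0.
Factorization reveals a repeated prime.

0


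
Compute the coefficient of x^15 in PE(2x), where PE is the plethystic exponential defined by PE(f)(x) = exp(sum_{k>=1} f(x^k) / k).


With f(x) = 2x, the exponent is sum_{k>=1} 2 x^k / k = 2 * (-ln(1 - x)). Exponentiating:
PE(2x) = exp(-2 ln(1 - x)) = 1/(1 - x)^2.
By the negative binomial expansion, [x^n] 1/(1 - x)^2 = C(n + 1, 1).
For n = 15: C(16, 1) = 16.

16


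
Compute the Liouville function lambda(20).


The Liouville function is lambda(k) = (-1)^Omega(k), where Omega(k) counts the prime factors of k with multiplicity.
Factoring: 20 = 2 * 2 * 5, so Omega(20) = 3.
lambda(20) = (-1)^3 = -1.

-1


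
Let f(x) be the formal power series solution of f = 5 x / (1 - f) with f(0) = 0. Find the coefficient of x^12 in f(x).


Apply Lagrange inversion: f = 5 x * phi(f) with phi(t) = 1/(1 - t), so
[x^n] f = 5^n * (1/n) [t^(n-1)] phi(t)^n = 5^n * (1/n) [t^(n-1)] (1 - t)^(-n) = 5^n * (1/n) C(2n - 2, n - 1) = 5^n * C_{n-1}.
For n = 12: C_11 = C(22, 11) / 12 = 705432/12 = 58786.
With the 5^12 = 244140625 factor, the coefficient is 244140625 * 58786 = 14352050781250.

14352050781250


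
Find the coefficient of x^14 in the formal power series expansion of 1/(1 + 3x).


Write 1/(1 + c x) = 1/(1 - (-c) x) and apply the geometric-series identity
1/(1 - y) = sum_{k>=0} y^k to get 1/(1 + c x) = sum_{k>=0} (-c)^k x^k.
So the coefficient of x^k is (-c)^k = (-1)^k * c^k.
Here c = 3 and k = 14:
(-3)^14 = 1 * 4782969 = 4782969

4782969


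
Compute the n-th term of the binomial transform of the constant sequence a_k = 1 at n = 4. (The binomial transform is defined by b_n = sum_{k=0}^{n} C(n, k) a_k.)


With a_k = 1 for all k, b_n = sum_{k=0}^{n} C(n, k) = 2^n by the binomial theorem.
For n = 4: 2^4 = 16.

16


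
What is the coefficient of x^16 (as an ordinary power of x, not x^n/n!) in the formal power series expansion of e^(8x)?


The exponential series is e^y = sum_{k>=0} y^k / k!. Substituting y = 8x gives
e^(8x) = sum_{k>=0} 8^k x^k / k!.
So the coefficient of x^n is a^n/n! with a = 8, n = 16:
8^16 / 16! = 281474976710656/20922789888000 = 8589934592/638512875

8589934592/638512875


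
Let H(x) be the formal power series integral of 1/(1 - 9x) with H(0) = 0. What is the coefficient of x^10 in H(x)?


1/(1 - 9x) = sum_{k>=0} 9^k x^k. Integrating termwise with H(0) = 0:
H(x) = sum_{k>=0} 9^k x^(k+1) / (k+1) = sum_{m>=1} 9^(m-1) x^m / m.
For m = 10: 9^9/10 = 387420489/10 = 387420489/10.

387420489/10


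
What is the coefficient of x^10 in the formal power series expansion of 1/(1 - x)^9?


The negative binomial / multiset identity is
1/(1 - x)^r = sum_{k>=0} C(k + r - 1, r - 1) x^k.
Here r = 9 and k = 10, so the coefficient is
C(10 + 8, 8) = C(18, 8)
= 43758

43758


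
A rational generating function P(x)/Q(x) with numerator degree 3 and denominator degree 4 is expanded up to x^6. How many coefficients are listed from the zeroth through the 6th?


Expanding up to x^6 gives the coefficients for x^0, x^1, ..., x^6.
That is 6 + 1 = 7 coefficients in total.

7


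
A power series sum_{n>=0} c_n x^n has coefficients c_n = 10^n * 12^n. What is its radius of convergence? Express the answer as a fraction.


By the root test (Cauchy-Hadamard), the radius is R = 1 / limsup_n |c_n|^(1/n).
Here |c_n|^(1/n) = (10^n * 12^n)^(1/n) = 10 * 12 = 120 for all n.
So R = 1/120 = 1/120.

1/120


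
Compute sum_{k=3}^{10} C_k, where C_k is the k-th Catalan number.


C_3 through C_10: 5, 14, 42, 132, 429, 1430, 4862, 16796
Sum = 5 + 14 + 42 + 132 + 429 + 1430 + 4862 + 16796
= 23710

23710


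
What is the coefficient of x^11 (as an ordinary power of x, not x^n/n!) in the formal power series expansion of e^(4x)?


The exponential series is e^y = sum_{k>=0} y^k / k!. Substituting y = 4x gives
e^(4x) = sum_{k>=0} 4^k x^k / k!.
So the coefficient of x^n is a^n/n! with a = 4, n = 11:
4^11 / 11! = 4194304/39916800 = 16384/155925

16384/155925


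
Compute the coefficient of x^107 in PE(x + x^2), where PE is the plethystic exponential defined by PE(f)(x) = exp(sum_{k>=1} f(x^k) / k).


With f(x) = x + x^2, the exponent is sum_{k>=1} (x^k + x^(2k)) / k = -ln(1 - x) - ln(1 - x^2). Exponentiating:
PE(x + x^2) = 1 / ((1 - x)(1 - x^2)).
This is the generating function for partitions of n into parts of size 1 or 2. The number of 2's can be any j in 0..53, and the rest are 1's, so
[x^107] = floor(107/2) + 1 = 54.

54


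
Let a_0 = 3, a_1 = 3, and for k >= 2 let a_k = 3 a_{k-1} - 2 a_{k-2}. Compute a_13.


Iterating the recurrence forward:
a_0 = 3
a_1 = 3
a_2 = 3*3 - 2*3 = 3
a_3 = 3*3 - 2*3 = 3
a_4 = 3*3 - 2*3 = 3
a_5 = 3*3 - 2*3 = 3
a_6 = 3*3 - 2*3 = 3
a_7 = 3*3 - 2*3 = 3
a_8 = 3*3 - 2*3 = 3
a_9 = 3*3 - 2*3 = 3
a_10 = 3*3 - 2*3 = 3
a_11 = 3*3 - 2*3 = 3
a_12 = 3*3 - 2*3 = 3
a_13 = 3*3 - 2*3 = 3
So a_13 = 3.

3


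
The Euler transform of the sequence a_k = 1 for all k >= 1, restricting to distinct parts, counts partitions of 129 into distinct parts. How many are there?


Partitions of 129 into distinct parts can be computed via generating function.
Product (1+x)(1+x^2)(1+x^3)...
The coefficient of x^129 = 4322816

4322816


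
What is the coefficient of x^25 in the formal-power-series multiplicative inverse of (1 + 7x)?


The inverse is 1/(1 + 7x). Apply the geometric identity 1/(1 - y) = sum_{k>=0} y^k with y = -7x:
1/(1 + 7x) = sum_{k>=0} (-7)^k x^k.
So the coefficient of x^25 is (-7)^25 = -1341068619663964900807.

-1341068619663964900807


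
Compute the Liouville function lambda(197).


The Liouville function is lambda(k) = (-1)^Omega(k), where Omega(k) counts the prime factors of k with multiplicity.
Factoring: 197 = 197, so Omega(197) = 1.
lambda(197) = (-1)^1 = -1.

-1


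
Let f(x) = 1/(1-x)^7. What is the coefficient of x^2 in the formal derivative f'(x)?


Differentiate: d/dx [ 1/(1-x)^r ] = r / (1-x)^(r+1).
Here r = 7, so f'(x) = 7 / (1-x)^8.
The expansion of 1/(1-x)^(r+1) has coefficient of x^n equal to C(n+r, r).
So the coefficient of x^2 in f'(x) is
7 * C(9, 7) = 7 * 36 = 252

252


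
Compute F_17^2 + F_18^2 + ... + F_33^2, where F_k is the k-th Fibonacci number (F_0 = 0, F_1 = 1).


There is a standard identity sum_{k=0}^{N} F_k^2 = F_N * F_{N+1} (proved inductively from the telescoping relation F_k^2 = F_k F_{k+1} - F_{k-1} F_k). Then
sum_{k=17}^{33} F_k^2 = F_33 F_34 - F_16 F_17.
Computing: F_33 = 3524578, F_34 = 5702887, F_16 = 987, F_17 = 1597.
Sum = 3524578 * 5702887 - 987 * 1597 = 20100268480447.

20100268480447


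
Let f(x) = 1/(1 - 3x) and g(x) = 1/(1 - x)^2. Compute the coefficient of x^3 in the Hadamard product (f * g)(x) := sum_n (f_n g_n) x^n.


f has coefficients f_k = 3^k. For g = 1/(1 - x)^2 the coefficient is g_k = C(k + 1, 1) = k + 1. The Hadamard coefficient is (f * g)_k = 3^k * (k + 1).
For k = 3: 3^3 * 4 = 27 * 4 = 108.

108


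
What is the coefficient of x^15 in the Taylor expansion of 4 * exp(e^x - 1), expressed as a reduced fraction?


exp(e^x - 1) = sum_{k>=0} Bell_k x^k / k!, where Bell_k is the k-th Bell number.
So the coefficient of x^15 is 4 * Bell_15 / 15!.
Computing: Bell_15 = 1382958545 and 15! = 1307674368000, giving
4 * 1382958545/1307674368000 = 276591709/65383718400.

276591709/65383718400


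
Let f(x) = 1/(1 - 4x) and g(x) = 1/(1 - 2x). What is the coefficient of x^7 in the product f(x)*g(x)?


The coefficient of x^n in f*g is the Cauchy product: sum_{k=0}^{n} a^k * b^(n-k).
With a=4, b=2, n=7:
sum_{k=0}^{7} 4^k * 2^(7-k)
= 32640

32640


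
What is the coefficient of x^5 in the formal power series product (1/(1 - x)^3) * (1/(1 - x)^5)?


Combine the factors: (1/(1 - x)^3) * (1/(1 - x)^5) = 1/(1 - x)^8.
Then use 1/(1 - x)^r = sum_{k>=0} C(k + r - 1, r - 1) x^k with r = 8 and k = 5:
C(12, 7) = 792.

792


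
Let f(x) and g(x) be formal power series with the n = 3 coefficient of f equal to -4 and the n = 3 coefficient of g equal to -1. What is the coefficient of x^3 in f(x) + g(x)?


Addition of formal power series is termwise.
The coefficient of x^3 in f + g = -4 + -1
= -5

-5


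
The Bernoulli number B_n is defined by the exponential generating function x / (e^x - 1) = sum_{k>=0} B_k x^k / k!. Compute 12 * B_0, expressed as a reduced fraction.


Bernoulli numbers can also be computed recursively via B_0 = 1 and sum_{j=0}^{m} C(m+1, j) B_j = 0 for m >= 1. Odd-index Bernoulli numbers vanish for k >= 3.
Computing B_0 = 1, so 12 * B_0 = 12 * 1 = 12.

12


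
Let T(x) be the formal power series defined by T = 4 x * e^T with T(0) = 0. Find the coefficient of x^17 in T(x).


Apply the Lagrange inversion formula: if T = 4 x * phi(T) with phi(t) = e^t, then
[x^n] T = 4^n * (1/n) [t^(n-1)] phi(t)^n = 4^n * (1/n) [t^(n-1)] e^(n t) = 4^n * (1/n) * n^(n-1) / (n-1)! = 4^n * n^(n-1) / n!.
When c = 1 this is the Cayley count of rooted labeled trees on n vertices, divided by n!.
For n = 17: 4^17 * 17^16 / 17! = 17179869184 * 48661191875666868481/355687428096000 = 1500734056829978302480384/638512875.

1500734056829978302480384/638512875


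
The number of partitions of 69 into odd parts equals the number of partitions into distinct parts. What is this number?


Computing partitions of 69 into odd parts (1, 3, 5, ...):
Using the generating function prod_{k>=0} 1/(1-x^(2k+1)),
the count is 27130

27130


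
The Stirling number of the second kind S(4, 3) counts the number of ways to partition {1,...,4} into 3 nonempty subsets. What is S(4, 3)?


Using the explicit formula S(n,k) = (1/k!) sum_{j=0}^{k} (-1)^(k-j) C(k,j) j^n:
S(4, 3) = 6
Equivalently, S(n,k) is n! times the coefficient of x^n in the EGF (e^x - 1)^k / k!.

6


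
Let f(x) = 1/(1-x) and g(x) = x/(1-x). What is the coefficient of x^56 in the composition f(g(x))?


First simplify the composition: f(g(x)) = 1/(1 - x/(1-x)) = (1-x)/((1-x) - x) = (1-x)/(1-2x).
Now extract the coefficient. Write (1-x)/(1-2x) = 1/(1-2x) - x/(1-2x).
The coefficient of x^n in 1/(1-2x) is 2^n, and in x/(1-2x) is 2^(n-1) (for n >= 1).
So the coefficient of x^56 is 2^56 - 2^55 = 72057594037927936 - 36028797018963968 = 36028797018963968.

36028797018963968


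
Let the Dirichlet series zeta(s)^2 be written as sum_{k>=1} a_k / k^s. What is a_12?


The Dirichlet convolution of the constant function 1 with itself gives (1 * 1)(k) = sum_{d | k} 1 = d(k), the number of positive divisors of k.
Since zeta(s) = sum_{k>=1} 1/k^s, we have zeta(s)^2 = sum_{k>=1} d(k)/k^s, so a_k = d(k).
For k = 12: the divisors are 1, 2, 3, 4, 6, 12.
Count = 6.

6


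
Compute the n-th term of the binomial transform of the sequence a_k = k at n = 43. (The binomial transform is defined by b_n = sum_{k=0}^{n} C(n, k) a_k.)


With a_k = k, b_n = sum_{k=0}^{n} C(n, k) k. Using k * C(n, k) = n * C(n-1, k-1) gives b_n = n * sum_{k>=1} C(n-1, k-1) = n * 2^(n-1).
For n = 43: 43 * 2^42 = 43 * 4398046511104 = 189115999977472.

189115999977472


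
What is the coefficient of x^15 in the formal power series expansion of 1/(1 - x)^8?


The negative binomial / multiset identity is
1/(1 - x)^r = sum_{k>=0} C(k + r - 1, r - 1) x^k.
Here r = 8 and k = 15, so the coefficient is
C(15 + 7, 7) = C(22, 7)
= 170544

170544


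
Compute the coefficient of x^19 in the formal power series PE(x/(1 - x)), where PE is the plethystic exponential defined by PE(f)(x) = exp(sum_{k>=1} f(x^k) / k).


For f(x) = x/(1 - x) we have
sum_{k>=1} f(x^k) / k = sum_{k>=1} (1/k) * x^k / (1 - x^k) = sum_{k, m >= 1} x^(k m) / k,
which after exponentiating simplifies to
PE(x/(1 - x)) = prod_{k>=1} 1 / (1 - x^k).
This is the generating function for the partition function p(n), so the coefficient of x^19 is p(19).
Computing p(19) by dynamic programming over parts 1, 2, ..., 19: p(19) = 490.

490


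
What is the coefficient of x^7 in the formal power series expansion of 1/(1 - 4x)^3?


The general identity 1/(1 - c x)^r = sum_{k>=0} c^k C(k + r - 1, r - 1) x^k follows by substituting y = c x into 1/(1 - y)^r = sum_{k>=0} C(k + r - 1, r - 1) y^k.
For c = 4, r = 3, k = 7:
4^7 * C(9, 2) = 16384 * 36 = 589824.

589824


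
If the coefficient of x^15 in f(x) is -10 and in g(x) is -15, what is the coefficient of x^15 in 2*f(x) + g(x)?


Scalar multiplication scales coefficients: 2 * -10 = -20.
Then add the g coefficient: -20 + -15
= -35

-35


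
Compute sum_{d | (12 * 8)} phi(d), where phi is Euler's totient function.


First, 12 * 8 = 96. One classical identity is sum_{d | n} phi(d) = n (each k in [1, n] has a unique gcd with n, and among the k's with gcd(k, n) = n/d there are phi(d) of them). So the sum equals 96. We also verify directly:
Divisors of 96: 1, 2, 3, 4, 6, 8, 12, 16, 24, 32, 48, 96.
phi values: 1, 1, 2, 2, 2, 4, 4, 8, 8, 16, 16, 32.
Sum = 96.

96


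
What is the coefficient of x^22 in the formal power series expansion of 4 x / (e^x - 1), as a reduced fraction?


The exponential generating function for Bernoulli numbers is
x / (e^x - 1) = sum_{k>=0} B_k x^k / k!.
So the coefficient of x^22 in 4 x / (e^x - 1) is 4 B_22 / 22!.
Computing: B_22 = 854513/138, 22! = 1124000727777607680000, giving
4 * 854513/138 / 1124000727777607680000 = 77683/3525275009847951360000.

77683/3525275009847951360000


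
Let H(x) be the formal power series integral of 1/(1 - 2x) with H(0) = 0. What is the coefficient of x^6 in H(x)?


1/(1 - 2x) = sum_{k>=0} 2^k x^k. Integrating termwise with H(0) = 0:
H(x) = sum_{k>=0} 2^k x^(k+1) / (k+1) = sum_{m>=1} 2^(m-1) x^m / m.
For m = 6: 2^5/6 = 32/6 = 16/3.

16/3


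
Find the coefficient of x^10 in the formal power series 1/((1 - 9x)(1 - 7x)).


By partial fractions or Cauchy convolution:
The coefficient equals sum_{k=0}^{10} 9^k * 7^(10-k).
= 14701866433

14701866433


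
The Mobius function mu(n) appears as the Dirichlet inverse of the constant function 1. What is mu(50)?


50 has a squared prime factor, so mu(50) = 0.
Factorization reveals a repeated prime.

0


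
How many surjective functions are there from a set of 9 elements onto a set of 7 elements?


By inclusion-exclusion on which target elements are missed, the number of surjections from an n-set onto a k-set is
surj(n, k) = sum_{j=0}^{k} (-1)^j C(k, j) (k - j)^n.
Equivalently surj(n, k) = k! * S(n, k), where S(n, k) is the Stirling number of the second kind.
For n = 9, k = 7:
S(9, 7) = 462, so
surj = 7! * 462 = 5040 * 462 = 2328480.

2328480


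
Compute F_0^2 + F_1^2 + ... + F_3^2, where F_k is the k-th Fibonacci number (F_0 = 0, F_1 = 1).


There is a standard identity sum_{k=0}^{N} F_k^2 = F_N * F_{N+1} (proved inductively from the telescoping relation F_k^2 = F_k F_{k+1} - F_{k-1} F_k). Then
sum_{k=0}^{3} F_k^2 = F_3 F_4 - F_0 F_0.
Computing: F_3 = 2, F_4 = 3.
Sum = 2 * 3 = 6.

6


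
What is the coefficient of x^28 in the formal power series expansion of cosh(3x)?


The Maclaurin series is cosh(t) = sum_{m>=0} t^(2m) / (2m)!, so substituting t = 3x, only even powers of x are nonzero, with coefficient of x^(2m) equal to 3^(2m) / (2m)!.
For x^28 the coefficient is 3^28/28! = 22876792454961/304888344611713860501504000000 = 14348907/191233736583938048000000.

14348907/191233736583938048000000


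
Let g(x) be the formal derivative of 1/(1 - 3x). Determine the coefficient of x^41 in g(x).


Differentiate termwise: d/dx sum_{k>=0} 3^k x^k = sum_{k>=1} k 3^k x^(k-1) = sum_{j>=0} (j+1) 3^(j+1) x^j.
Equivalently, d/dx [1/(1 - 3x)] = 3/(1 - 3x)^2.
For j = 41: 42 * 3^42 = 42 * 109418989131512359209 = 4595597543523519086778.

4595597543523519086778


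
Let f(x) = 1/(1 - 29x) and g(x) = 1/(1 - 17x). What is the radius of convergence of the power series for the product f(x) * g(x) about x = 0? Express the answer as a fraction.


The radius of 1/(1 - 29x) is 1/29 (nearest singularity at x = 1/29), and the radius of 1/(1 - 17x) is 1/17.
The product f(x)*g(x) = 1/((1 - 29x)(1 - 17x)) has singularities at both 1/29 and 1/17, so its radius of convergence is the distance to the nearest one:
min(1/29, 1/17) = 1/29.

1/29


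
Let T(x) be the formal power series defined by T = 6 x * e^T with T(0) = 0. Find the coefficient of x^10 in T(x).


Apply the Lagrange inversion formula: if T = 6 x * phi(T) with phi(t) = e^t, then
[x^n] T = 6^n * (1/n) [t^(n-1)] phi(t)^n = 6^n * (1/n) [t^(n-1)] e^(n t) = 6^n * (1/n) * n^(n-1) / (n-1)! = 6^n * n^(n-1) / n!.
When c = 1 this is the Cayley count of rooted labeled trees on n vertices, divided by n!.
For n = 10: 6^10 * 10^9 / 10! = 60466176 * 1000000000/3628800 = 116640000000/7.

116640000000/7


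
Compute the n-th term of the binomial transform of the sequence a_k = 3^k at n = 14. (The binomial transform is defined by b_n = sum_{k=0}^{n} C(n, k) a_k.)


With a_k = 3^k, b_n = sum_{k=0}^{n} C(n, k) 3^k = (1 + 3)^n by the binomial theorem.
For n = 14: (1 + 3)^14 = 4^14 = 268435456.

268435456


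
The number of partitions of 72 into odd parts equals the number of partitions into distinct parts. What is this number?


Computing partitions of 72 into odd parts (1, 3, 5, ...):
Using the generating function prod_{k>=0} 1/(1-x^(2k+1)),
the count is 36352

36352


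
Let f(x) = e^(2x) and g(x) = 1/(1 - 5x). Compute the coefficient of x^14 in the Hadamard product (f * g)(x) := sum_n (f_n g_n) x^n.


Expanding: f_k = 2^k/k! (from e^(2x)) and g_k = 5^k (from 1/(1 - 5x)). So the Hadamard coefficient (f * g)_k = 2^k 5^k / k! = (10)^k / k!.
For k = 14: 10^14/14! = 100000000000000/87178291200 = 1953125000/1702701.

1953125000/1702701


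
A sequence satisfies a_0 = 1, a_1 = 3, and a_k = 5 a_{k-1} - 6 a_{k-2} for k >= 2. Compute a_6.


The characteristic equation is t^2 - 5 t + 6 = 0, with roots r_1 = 3 and r_2 = 2 (so c_1 = r_1 + r_2, c_2 = -r_1 r_2 as required).
One can use the closed form a_n = A r_1^n + B r_2^n, but direct iteration is more reliable:
a_0 = 1, a_1 = 3, a_2 = 9, a_3 = 27, a_4 = 81, a_5 = 243, a_6 = 729.
So a_6 = 729.

729


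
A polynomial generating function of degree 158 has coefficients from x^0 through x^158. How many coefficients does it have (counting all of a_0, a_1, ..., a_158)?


A polynomial of degree 158 takes the form a_0 + a_1 x + ... + a_158 x^158.
The number of coefficients is 158 + 1 = 159.

159


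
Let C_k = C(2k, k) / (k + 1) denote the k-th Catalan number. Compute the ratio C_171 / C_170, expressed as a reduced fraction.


Using C_k = (2k)! / (k! (k+1)!), the ratio C_{k+1}/C_k simplifies to
C_{k+1}/C_k = [(2k+2)! / ((k+1)! (k+2)!)] * [k! (k+1)! / (2k)!]
 = (2k+2)(2k+1) / ((k+1)(k+2)) = 2(2k+1) / (k+2).
For k = 170: 2(2*170 + 1) / (170 + 2) = 682/172 = 341/86.

341/86


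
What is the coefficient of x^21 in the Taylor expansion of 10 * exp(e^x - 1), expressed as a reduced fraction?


exp(e^x - 1) = sum_{k>=0} Bell_k x^k / k!, where Bell_k is the k-th Bell number.
So the coefficient of x^21 is 10 * Bell_21 / 21!.
Computing: Bell_21 = 474869816156751 and 21! = 51090942171709440000, giving
10 * 474869816156751/51090942171709440000 = 158289938718917/1703031405723648000.

158289938718917/1703031405723648000


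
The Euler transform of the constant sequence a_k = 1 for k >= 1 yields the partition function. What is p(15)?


The Euler transform converts the sequence a_k = 1 into the number of integer partitions.
Using the recurrence or dynamic programming:
p(15) = 176

176


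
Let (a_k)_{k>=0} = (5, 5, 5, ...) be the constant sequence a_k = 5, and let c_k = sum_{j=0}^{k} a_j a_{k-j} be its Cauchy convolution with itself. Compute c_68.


Since a_j = 5 for all j >= 0, the convolution sum becomes
c_k = sum_{j=0}^{k} 5 * 5 = 25 * (k + 1).
Equivalently, the generating function of (a_k) is 5/(1 - x) and its square is 25/(1 - x)^2 = sum_{k>=0} 25(k + 1) x^k.
For k = 68: 25 * 69 = 1725.

1725


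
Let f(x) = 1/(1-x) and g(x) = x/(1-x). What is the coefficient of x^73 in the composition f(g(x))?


First simplify the composition: f(g(x)) = 1/(1 - x/(1-x)) = (1-x)/((1-x) - x) = (1-x)/(1-2x).
Now extract the coefficient. Write (1-x)/(1-2x) = 1/(1-2x) - x/(1-2x).
The coefficient of x^n in 1/(1-2x) is 2^n, and in x/(1-2x) is 2^(n-1) (for n >= 1).
So the coefficient of x^73 is 2^73 - 2^72 = 9444732965739290427392 - 4722366482869645213696 = 4722366482869645213696.

4722366482869645213696


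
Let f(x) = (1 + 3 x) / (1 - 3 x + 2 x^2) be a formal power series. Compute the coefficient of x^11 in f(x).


Write f(x) = sum_{k>=0} a_k x^k. Multiplying both sides by 1 - 3 x + 2 x^2 gives
(1 - 3 x + 2 x^2) sum_{k>=0} a_k x^k = 1 + 3 x.
Matching coefficients:
 x^0: a_0 = 1
 x^1: a_1 - 3 a_0 = 3  =>  a_1 = 3*1 + 3 = 6
 x^k (k >= 2): a_k = 3 a_{k-1} - 2 a_{k-2}.
Iterating: a_2 = 16, a_3 = 36, a_4 = 76, a_5 = 156, a_6 = 316, a_7 = 636, a_8 = 1276, a_9 = 2556, a_10 = 5116, a_11 = 10236.
So the coefficient of x^11 is 10236.

10236
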